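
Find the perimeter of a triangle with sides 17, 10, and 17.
Perimeter = sum of all sides
Perimeter = 17 + 10 + 17
Perimeter = 44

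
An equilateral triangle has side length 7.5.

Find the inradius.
For an equilateral triangle, r = s/(2√3) where s is the side.
r = 7.5/(2√3) = 7.5/3.464102 = 2.165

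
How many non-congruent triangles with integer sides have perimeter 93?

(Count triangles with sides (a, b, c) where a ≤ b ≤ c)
With a ≤ b ≤ c and a + b + c = 93, the triangle inequality a + b > c gives c < 93/2, so c ≤ 46.
Iterate a from 1 to ⌊p/3⌋ = 31; for each a, b ranges from a to ⌊(p−a)/2⌋ with c = p − a − b, keeping only c ≥ b.
Triples: (1, 46, 46), (2, 45, 46), (3, 44, 46), …
Count = 192 triangles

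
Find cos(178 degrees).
cos(178 degrees) = -0.9994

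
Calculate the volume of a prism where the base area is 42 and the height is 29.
Volume = base area * height
Volume = 42 * 29
Volume = 1218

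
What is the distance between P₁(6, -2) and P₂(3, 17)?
Using the distance formula: d = sqrt((x₂-x₁)² + (y₂-y₁)²)
dx = 3 - 6 = -3
dy = 17 - (-2) = 19
d = sqrt((-3)² + 19²) = sqrt(9 + 361) = sqrt(370) = 19.24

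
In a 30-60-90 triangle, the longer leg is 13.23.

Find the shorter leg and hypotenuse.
In a 30-60-90 triangle, sides are in ratio 1 : √3 : 2.
Long leg = short leg·√3  →  short leg = 13.23/√3 = 7.638
Hypotenuse = 2·(short leg) = 2·13.23/√3 = 15.28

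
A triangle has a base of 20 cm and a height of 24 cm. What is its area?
Area = (1/2) * base * height
Area = (1/2) * 20 * 24
Area = 240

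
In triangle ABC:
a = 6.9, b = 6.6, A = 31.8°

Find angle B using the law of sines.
sin(B)/b = sin(A)/a
sin(B) = b·sin(A)/a = 6.6·sin(31.8°)/6.9 = 0.504045
B = arcsin(0.504045) = 30.27°  (b ≤ a, so B ≤ A and the acute solution is unique)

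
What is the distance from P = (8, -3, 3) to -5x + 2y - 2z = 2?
d = |(-5)(8) + 2(-3) + (-2)(3) - (2)| / √((-5)² + 2² + (-2)²) = 54/√33 = 9.4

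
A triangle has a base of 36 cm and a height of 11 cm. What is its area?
Area = (1/2) * base * height
Area = (1/2) * 36 * 11
Area = 198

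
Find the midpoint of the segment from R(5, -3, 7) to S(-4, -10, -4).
Midpoint = ((5-4)/2, (-3-10)/2, (7-4)/2) = (0.5, -6.5, 1.5)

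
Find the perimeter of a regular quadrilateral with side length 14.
Perimeter = number of sides * side length
Perimeter = 4 * 14
Perimeter = 56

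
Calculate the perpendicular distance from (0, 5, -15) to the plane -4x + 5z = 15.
d = |(-4)(0) + 0(5) + 5(-15) - (15)| / √((-4)² + 0² + 5²) = 90/√41 = 14.06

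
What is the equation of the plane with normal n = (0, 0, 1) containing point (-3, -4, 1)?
d = n·P = (0)(-3) + (0)(-4) + (1)(1) = 1
Plane: z = 1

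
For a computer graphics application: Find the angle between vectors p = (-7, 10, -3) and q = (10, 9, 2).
p·q = 14, |p|² = 158, |q|² = 185
cos θ = 14/√29230 ≈ 0.08189
θ ≈ 85.3°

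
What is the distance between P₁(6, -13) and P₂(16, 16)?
Using the distance formula: d = sqrt((x₂-x₁)² + (y₂-y₁)²)
dx = 16 - 6 = 10
dy = 16 - (-13) = 29
d = sqrt(10² + 29²) = sqrt(100 + 841) = sqrt(941) = 30.68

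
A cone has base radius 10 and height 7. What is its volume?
Volume = (1/3) * pi * r² * h
Volume = (1/3) * pi * 10² * 7
Volume = (1/3) * pi * 100 * 7
Volume = (1/3) * pi * 700
Volume = 733.04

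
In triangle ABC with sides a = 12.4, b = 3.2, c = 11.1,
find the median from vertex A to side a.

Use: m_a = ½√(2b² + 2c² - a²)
m_a = ½√(2·3.2² + 2·11.1² - 12.4²)
m_a = ½√(20.48 + 246.42 - 153.76) = ½√113.14 = 5.318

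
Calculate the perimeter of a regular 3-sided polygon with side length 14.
Perimeter = number of sides * side length
Perimeter = 3 * 14
Perimeter = 42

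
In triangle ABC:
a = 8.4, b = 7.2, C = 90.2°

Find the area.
Using A = ½ab·sin(C):
A = ½·8.4·7.2·sin(90.2°) = ½·60.48·0.999994 = 30.24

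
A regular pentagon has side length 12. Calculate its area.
For a regular 5-gon with side length s = 12:
Apothem a = s / (2*tan(pi/5)) = 12 / (2*tan(pi/5)) ≈ 8.2583
Perimeter P = 5 * 12 = 60
Area = (1/2) * P * a = (1/2) * 60 * 8.2583 = 247.75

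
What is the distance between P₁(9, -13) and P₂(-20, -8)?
Using the distance formula: d = sqrt((x₂-x₁)² + (y₂-y₁)²)
dx = (-20) - 9 = -29
dy = (-8) - (-13) = 5
d = sqrt((-29)² + 5²) = sqrt(841 + 25) = sqrt(866) = 29.43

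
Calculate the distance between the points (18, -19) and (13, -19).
Using the distance formula: d = sqrt((x₂-x₁)² + (y₂-y₁)²)
dx = 13 - 18 = -5
dy = (-19) - (-19) = 0
d = sqrt((-5)² + 0²) = sqrt(25 + 0) = sqrt(25) = 5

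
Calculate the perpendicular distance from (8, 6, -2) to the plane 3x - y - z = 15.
d = |3(8) + (-1)(6) + (-1)(-2) - (15)| / √(3² + (-1)² + (-1)²) = 5/√11 = 1.508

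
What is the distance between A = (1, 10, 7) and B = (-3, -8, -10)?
d = √[(-4)² + (-18)² + (-17)²] = √629 = 25.08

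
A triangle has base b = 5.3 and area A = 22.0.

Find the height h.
A = ½bh  →  h = 2A/b
h = 2·22.0/5.3 = 8.302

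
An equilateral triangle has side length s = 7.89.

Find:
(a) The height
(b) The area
(a) Height h = s·√3/2 = 7.89·√3/2 = 6.833
(b) Area = (√3/4)·s² = (√3/4)·7.89² = (√3/4)·62.2521 = 26.96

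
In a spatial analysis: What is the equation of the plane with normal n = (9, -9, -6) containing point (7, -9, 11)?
d = n·P = (9)(7) + (-9)(-9) + (-6)(11) = 78
Plane: 9x - 9y - 6z = 78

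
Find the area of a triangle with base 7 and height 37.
Area = (1/2) * base * height
Area = (1/2) * 7 * 37
Area = 129.50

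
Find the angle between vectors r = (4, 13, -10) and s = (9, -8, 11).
r·s = -178, |r|² = 285, |s|² = 266
cos θ = -178/√75810 ≈ -0.6465
θ ≈ 130.3°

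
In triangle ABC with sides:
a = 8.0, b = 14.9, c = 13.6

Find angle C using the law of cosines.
cos(C) = (a² + b² - c²)/(2ab)
cos(C) = (8.0² + 14.9² - 13.6²)/(2·8.0·14.9) = 101.05/238.4 = 0.423867
C = arccos(0.423867) = 64.92°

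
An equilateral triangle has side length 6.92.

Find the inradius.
For an equilateral triangle, r = s/(2√3) where s is the side.
r = 6.92/(2√3) = 6.92/3.464102 = 1.998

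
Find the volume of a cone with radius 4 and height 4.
Volume = (1/3) * pi * r² * h
Volume = (1/3) * pi * 4² * 4
Volume = (1/3) * pi * 16 * 4
Volume = (1/3) * pi * 64
Volume = 67.02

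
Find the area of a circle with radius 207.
Area = pi * r²
Area = pi * 207²
Area = pi * 42849
Area = 134614.10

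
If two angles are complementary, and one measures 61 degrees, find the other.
Complementary angles sum to 90 degrees.
Other angle = 90 - 61
Other angle = 29 degrees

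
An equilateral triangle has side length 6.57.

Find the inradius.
For an equilateral triangle, r = s/(2√3) where s is the side.
r = 6.57/(2√3) = 6.57/3.464102 = 1.897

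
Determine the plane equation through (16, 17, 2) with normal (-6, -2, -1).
d = n·P = (-6)(16) + (-2)(17) + (-1)(2) = -132
Plane: -6x - 2y - z = -132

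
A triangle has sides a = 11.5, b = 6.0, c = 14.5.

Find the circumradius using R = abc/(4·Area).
s = (a+b+c)/2 = 16
Area = √(s(s-a)(s-b)(s-c)) = √(16·4.5·10·1.5) = 32.8634
R = abc/(4·Area) = (11.5·6.0·14.5)/(4·32.8634) = 1000.5/131.4536 = 7.611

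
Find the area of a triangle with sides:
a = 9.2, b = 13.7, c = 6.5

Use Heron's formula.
s = (a+b+c)/2 = (9.2+13.7+6.5)/2 = 14.7
A = √(s(s-a)(s-b)(s-c)) = √(14.7·5.5·1·8.2)
A = √662.97 = 25.75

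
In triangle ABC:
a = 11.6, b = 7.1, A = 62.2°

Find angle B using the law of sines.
sin(B)/b = sin(A)/a
sin(B) = b·sin(A)/a = 7.1·sin(62.2°)/11.6 = 0.541425
B = arcsin(0.541425) = 32.78°  (b ≤ a, so B ≤ A and the acute solution is unique)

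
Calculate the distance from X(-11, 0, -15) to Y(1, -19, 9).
d = √[(12)² + (-19)² + (24)²] = √1081 = 32.88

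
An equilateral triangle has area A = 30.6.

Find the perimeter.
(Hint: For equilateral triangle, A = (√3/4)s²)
A = (√3/4)s²  →  s² = 4A/√3 = 4·30.6/√3 = 70.6677
s = 8.40641
Perimeter = 3s = 25.22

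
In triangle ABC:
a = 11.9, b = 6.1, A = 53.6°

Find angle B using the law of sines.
sin(B)/b = sin(A)/a
sin(B) = b·sin(A)/a = 6.1·sin(53.6°)/11.9 = 0.412593
B = arcsin(0.412593) = 24.37°  (b ≤ a, so B ≤ A and the acute solution is unique)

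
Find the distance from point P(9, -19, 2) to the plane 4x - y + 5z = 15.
d = |4(9) + (-1)(-19) + 5(2) - (15)| / √(4² + (-1)² + 5²) = 50/√42 = 7.715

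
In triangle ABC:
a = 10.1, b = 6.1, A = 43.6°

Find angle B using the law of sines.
sin(B)/b = sin(A)/a
sin(B) = b·sin(A)/a = 6.1·sin(43.6°)/10.1 = 0.416503
B = arcsin(0.416503) = 24.61°  (b ≤ a, so B ≤ A and the acute solution is unique)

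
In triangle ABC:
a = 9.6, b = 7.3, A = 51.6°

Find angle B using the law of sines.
sin(B)/b = sin(A)/a
sin(B) = b·sin(A)/a = 7.3·sin(51.6°)/9.6 = 0.595934
B = arcsin(0.595934) = 36.58°  (b ≤ a, so B ≤ A and the acute solution is unique)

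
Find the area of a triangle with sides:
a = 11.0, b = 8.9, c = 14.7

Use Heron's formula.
s = (a+b+c)/2 = (11.0+8.9+14.7)/2 = 17.3
A = √(s(s-a)(s-b)(s-c)) = √(17.3·6.3·8.4·2.6)
A = √2380.34 = 48.79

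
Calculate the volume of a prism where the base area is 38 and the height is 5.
Volume = base area * height
Volume = 38 * 5
Volume = 190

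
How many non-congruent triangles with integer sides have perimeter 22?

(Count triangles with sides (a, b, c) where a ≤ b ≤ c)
With a ≤ b ≤ c and a + b + c = 22, the triangle inequality a + b > c gives c < 22/2, so c ≤ 10.
Iterate a from 1 to ⌊p/3⌋ = 7; for each a, b ranges from a to ⌊(p−a)/2⌋ with c = p − a − b, keeping only c ≥ b.
Triples: (2, 10, 10), (3, 9, 10), (4, 8, 10), …
Count = 10 triangles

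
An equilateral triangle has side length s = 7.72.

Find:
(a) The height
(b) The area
(a) Height h = s·√3/2 = 7.72·√3/2 = 6.686
(b) Area = (√3/4)·s² = (√3/4)·7.72² = (√3/4)·59.5984 = 25.81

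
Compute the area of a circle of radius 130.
Area = pi * r²
Area = pi * 130²
Area = pi * 16900
Area = 53092.92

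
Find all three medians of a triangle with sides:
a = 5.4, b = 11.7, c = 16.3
Using m_x = ½√(2y² + 2z² - x²):
m_a = ½√(2·11.7² + 2·16.3² - 5.4²) = ½√776 = 13.93
m_b = ½√(2·5.4² + 2·16.3² - 11.7²) = ½√452.81 = 10.64
m_c = ½√(2·5.4² + 2·11.7² - 16.3²) = ½√66.41 = 4.075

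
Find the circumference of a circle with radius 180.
Circumference = 2 * pi * r
Circumference = 2 * pi * 180
Circumference = 1130.97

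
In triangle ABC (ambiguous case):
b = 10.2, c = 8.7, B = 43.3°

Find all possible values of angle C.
sin(C)/c = sin(B)/b  →  sin(C) = c·sin(B)/b = 8.7·sin(43.3°)/10.2 = 0.584963
C₁ = arcsin(0.584963) = 35.8°,  C₂ = 180° - C₁ = 144.2°
Check C₂: A = 180° - 43.3° - 144.2° = -7.5° ≤ 0, rejected
C = 35.8° (one solution)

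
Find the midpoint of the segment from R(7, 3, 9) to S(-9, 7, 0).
Midpoint = ((7-9)/2, (3+7)/2, (9+0)/2) = (-1, 5, 4.5)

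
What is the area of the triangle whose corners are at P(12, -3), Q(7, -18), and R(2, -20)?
Using the coordinate formula: Area = (1/2)|x₁(y₂-y₃) + x₂(y₃-y₁) + x₃(y₁-y₂)|
Area = (1/2)|12((-18)-(-20)) + 7((-20)-(-3)) + 2((-3)-(-18))|
Area = (1/2)|12*2 + 7*(-17) + 2*15|
Area = (1/2)|24 + (-119) + 30|
Area = (1/2)*65 = 32.50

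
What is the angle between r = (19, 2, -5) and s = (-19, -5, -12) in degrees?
r·s = -311, |r|² = 390, |s|² = 530
cos θ = -311/√206700 ≈ -0.6841
θ ≈ 133.2°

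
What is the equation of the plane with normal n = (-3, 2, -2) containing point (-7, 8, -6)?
d = n·P = (-3)(-7) + (2)(8) + (-2)(-6) = 49
Plane: -3x + 2y - 2z = 49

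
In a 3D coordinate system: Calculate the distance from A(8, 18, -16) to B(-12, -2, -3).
d = √[(-20)² + (-20)² + (13)²] = √969 = 31.13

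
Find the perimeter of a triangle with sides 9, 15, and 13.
Perimeter = sum of all sides
Perimeter = 9 + 15 + 13
Perimeter = 37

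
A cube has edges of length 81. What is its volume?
Volume = s³
Volume = 81³
Volume = 531441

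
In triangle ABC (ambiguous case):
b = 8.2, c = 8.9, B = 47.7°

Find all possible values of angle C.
sin(C)/c = sin(B)/b  →  sin(C) = c·sin(B)/b = 8.9·sin(47.7°)/8.2 = 0.802770
C₁ = arcsin(0.802770) = 53.4°,  C₂ = 180° - C₁ = 126.6°
Check C₂: A = 180° - 47.7° - 126.6° = 5.7° > 0 ✓
C = 53.4° or C = 126.6° (two solutions)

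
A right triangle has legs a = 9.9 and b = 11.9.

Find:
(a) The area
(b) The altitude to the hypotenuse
(a) Area = ½ab = ½·9.9·11.9 = 58.905
(b) Hypotenuse c = √(9.9² + 11.9²) = √239.62 = 15.4797
    Area = ½·c·h_c  →  h_c = 2·Area/c = 2·58.905/15.4797 = 7.611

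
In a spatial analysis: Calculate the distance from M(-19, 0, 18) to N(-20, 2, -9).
d = √[(-1)² + (2)² + (-27)²] = √734 = 27.09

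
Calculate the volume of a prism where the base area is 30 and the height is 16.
Volume = base area * height
Volume = 30 * 16
Volume = 480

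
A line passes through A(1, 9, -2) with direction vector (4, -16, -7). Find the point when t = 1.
P(1) = (1 + 4(1), 9 + (-16)(1), -2 + (-7)(1)) = (5, -7, -9)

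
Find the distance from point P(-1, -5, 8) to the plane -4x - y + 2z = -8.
d = |(-4)(-1) + (-1)(-5) + 2(8) - (-8)| / √((-4)² + (-1)² + 2²) = 33/√21 = 7.201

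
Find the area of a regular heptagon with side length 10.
For a regular 7-gon with side length s = 10:
Apothem a = s / (2*tan(pi/7)) = 10 / (2*tan(pi/7)) ≈ 10.3826
Perimeter P = 7 * 10 = 70
Area = (1/2) * P * a = (1/2) * 70 * 10.3826 = 363.39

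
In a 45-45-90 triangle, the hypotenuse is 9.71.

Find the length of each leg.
In a 45-45-90 triangle, hypotenuse = leg·√2  →  leg = hypotenuse/√2
leg = 9.71/√2 = 6.866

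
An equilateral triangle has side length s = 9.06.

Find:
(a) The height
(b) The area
(a) Height h = s·√3/2 = 9.06·√3/2 = 7.846
(b) Area = (√3/4)·s² = (√3/4)·9.06² = (√3/4)·82.0836 = 35.54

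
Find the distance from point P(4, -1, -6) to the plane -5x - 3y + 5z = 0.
d = |(-5)(4) + (-3)(-1) + 5(-6) - (0)| / √((-5)² + (-3)² + 5²) = 47/√59 = 6.119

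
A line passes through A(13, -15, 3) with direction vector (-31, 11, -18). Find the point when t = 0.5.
P(0.5) = (13 + (-31)(0.5), -15 + 11(0.5), 3 + (-18)(0.5)) = (-2.5, -9.5, -6)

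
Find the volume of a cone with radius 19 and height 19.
Volume = (1/3) * pi * r² * h
Volume = (1/3) * pi * 19² * 19
Volume = (1/3) * pi * 361 * 19
Volume = (1/3) * pi * 6859
Volume = 7182.73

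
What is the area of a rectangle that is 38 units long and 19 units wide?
Area = length * width
Area = 38 * 19
Area = 722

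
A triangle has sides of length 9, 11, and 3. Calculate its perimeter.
Perimeter = sum of all sides
Perimeter = 9 + 11 + 3
Perimeter = 23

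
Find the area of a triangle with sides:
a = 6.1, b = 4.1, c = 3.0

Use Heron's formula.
s = (a+b+c)/2 = (6.1+4.1+3.0)/2 = 6.6
A = √(s(s-a)(s-b)(s-c)) = √(6.6·0.5·2.5·3.6)
A = √29.7 = 5.45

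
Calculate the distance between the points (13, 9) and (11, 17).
Using the distance formula: d = sqrt((x₂-x₁)² + (y₂-y₁)²)
dx = 11 - 13 = -2
dy = 17 - 9 = 8
d = sqrt((-2)² + 8²) = sqrt(4 + 64) = sqrt(68) = 8.25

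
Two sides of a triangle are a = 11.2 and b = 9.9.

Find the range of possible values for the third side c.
By the triangle inequality: |a - b| < c < a + b
|11.2 - 9.9| < c < 11.2 + 9.9
1.3 < c < 21.1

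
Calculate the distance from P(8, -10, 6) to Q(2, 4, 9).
d = √[(-6)² + (14)² + (3)²] = √241 = 15.52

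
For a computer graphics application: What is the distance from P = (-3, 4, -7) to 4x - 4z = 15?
d = |4(-3) + 0(4) + (-4)(-7) - (15)| / √(4² + 0² + (-4)²) = 1/√32 = 0.1768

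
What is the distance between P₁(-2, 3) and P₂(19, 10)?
Using the distance formula: d = sqrt((x₂-x₁)² + (y₂-y₁)²)
dx = 19 - (-2) = 21
dy = 10 - 3 = 7
d = sqrt(21² + 7²) = sqrt(441 + 49) = sqrt(490) = 22.14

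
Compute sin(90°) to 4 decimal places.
sin(90 degrees) = 1
Decimal approximation: 1.0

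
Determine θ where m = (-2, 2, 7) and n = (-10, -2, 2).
m·n = 30, |m|² = 57, |n|² = 108
cos θ = 30/√6156 ≈ 0.3824
θ ≈ 67.52°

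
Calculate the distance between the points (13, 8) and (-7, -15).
Using the distance formula: d = sqrt((x₂-x₁)² + (y₂-y₁)²)
dx = (-7) - 13 = -20
dy = (-15) - 8 = -23
d = sqrt((-20)² + (-23)²) = sqrt(400 + 529) = sqrt(929) = 30.48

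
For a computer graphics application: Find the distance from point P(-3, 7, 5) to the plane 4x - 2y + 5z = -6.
d = |4(-3) + (-2)(7) + 5(5) - (-6)| / √(4² + (-2)² + 5²) = 5/√45 = 0.7454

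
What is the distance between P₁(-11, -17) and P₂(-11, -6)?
Using the distance formula: d = sqrt((x₂-x₁)² + (y₂-y₁)²)
dx = (-11) - (-11) = 0
dy = (-6) - (-17) = 11
d = sqrt(0² + 11²) = sqrt(0 + 121) = sqrt(121) = 11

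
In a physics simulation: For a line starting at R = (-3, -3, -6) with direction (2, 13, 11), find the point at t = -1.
P(-1) = (-3 + 2(-1), -3 + 13(-1), -6 + 11(-1)) = (-5, -16, -17)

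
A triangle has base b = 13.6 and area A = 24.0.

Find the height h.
A = ½bh  →  h = 2A/b
h = 2·24.0/13.6 = 3.529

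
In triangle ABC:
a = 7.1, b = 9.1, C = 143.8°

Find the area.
Using A = ½ab·sin(C):
A = ½·7.1·9.1·sin(143.8°) = ½·64.61·0.590606 = 19.08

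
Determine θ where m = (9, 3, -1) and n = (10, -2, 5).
m·n = 79, |m|² = 91, |n|² = 129
cos θ = 79/√11739 ≈ 0.7291
θ ≈ 43.19°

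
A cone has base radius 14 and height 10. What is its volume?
Volume = (1/3) * pi * r² * h
Volume = (1/3) * pi * 14² * 10
Volume = (1/3) * pi * 196 * 10
Volume = (1/3) * pi * 1960
Volume = 2052.51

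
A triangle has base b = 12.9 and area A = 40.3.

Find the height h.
A = ½bh  →  h = 2A/b
h = 2·40.3/12.9 = 6.248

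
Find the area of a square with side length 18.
Area = s²
Area = 18²
Area = 324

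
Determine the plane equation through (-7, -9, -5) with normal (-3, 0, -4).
d = n·P = (-3)(-7) + (0)(-9) + (-4)(-5) = 41
Plane: -3x - 4z = 41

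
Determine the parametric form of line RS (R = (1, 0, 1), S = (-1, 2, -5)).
Direction vector d = S - R = (-2, 2, -6)
x = 1 - 2t, y = 0 + 2t, z = 1 - 6t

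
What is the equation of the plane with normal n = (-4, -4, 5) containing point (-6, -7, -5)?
d = n·P = (-4)(-6) + (-4)(-7) + (5)(-5) = 27
Plane: -4x - 4y + 5z = 27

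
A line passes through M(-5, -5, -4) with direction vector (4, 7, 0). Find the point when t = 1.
P(1) = (-5 + 4(1), -5 + 7(1), -4 + 0(1)) = (-1, 2, -4)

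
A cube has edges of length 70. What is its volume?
Volume = s³
Volume = 70³
Volume = 343000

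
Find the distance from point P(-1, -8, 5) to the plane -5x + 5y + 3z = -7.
d = |(-5)(-1) + 5(-8) + 3(5) - (-7)| / √((-5)² + 5² + 3²) = 13/√59 = 1.692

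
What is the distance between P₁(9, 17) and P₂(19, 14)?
Using the distance formula: d = sqrt((x₂-x₁)² + (y₂-y₁)²)
dx = 19 - 9 = 10
dy = 14 - 17 = -3
d = sqrt(10² + (-3)²) = sqrt(100 + 9) = sqrt(109) = 10.44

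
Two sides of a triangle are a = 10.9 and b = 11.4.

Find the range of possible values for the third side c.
By the triangle inequality: |a - b| < c < a + b
|10.9 - 11.4| < c < 10.9 + 11.4
0.5 < c < 22.3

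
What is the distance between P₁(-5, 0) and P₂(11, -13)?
Using the distance formula: d = sqrt((x₂-x₁)² + (y₂-y₁)²)
dx = 11 - (-5) = 16
dy = (-13) - 0 = -13
d = sqrt(16² + (-13)²) = sqrt(256 + 169) = sqrt(425) = 20.62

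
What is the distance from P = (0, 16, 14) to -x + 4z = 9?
d = |(-1)(0) + 0(16) + 4(14) - (9)| / √((-1)² + 0² + 4²) = 47/√17 = 11.4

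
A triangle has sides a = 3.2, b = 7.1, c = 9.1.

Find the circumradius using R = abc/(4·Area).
s = (a+b+c)/2 = 9.7
Area = √(s(s-a)(s-b)(s-c)) = √(9.7·6.5·2.6·0.6) = 9.91756
R = abc/(4·Area) = (3.2·7.1·9.1)/(4·9.91756) = 206.752/39.67024 = 5.212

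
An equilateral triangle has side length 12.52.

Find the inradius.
For an equilateral triangle, r = s/(2√3) where s is the side.
r = 12.52/(2√3) = 12.52/3.464102 = 3.614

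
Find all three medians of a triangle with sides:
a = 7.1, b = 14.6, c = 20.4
Using m_x = ½√(2y² + 2z² - x²):
m_a = ½√(2·14.6² + 2·20.4² - 7.1²) = ½√1208.23 = 17.38
m_b = ½√(2·7.1² + 2·20.4² - 14.6²) = ½√719.98 = 13.42
m_c = ½√(2·7.1² + 2·14.6² - 20.4²) = ½√110.98 = 5.267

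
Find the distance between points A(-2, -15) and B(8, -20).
Using the distance formula: d = sqrt((x₂-x₁)² + (y₂-y₁)²)
dx = 8 - (-2) = 10
dy = (-20) - (-15) = -5
d = sqrt(10² + (-5)²) = sqrt(100 + 25) = sqrt(125) = 11.18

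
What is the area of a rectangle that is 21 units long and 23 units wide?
Area = length * width
Area = 21 * 23
Area = 483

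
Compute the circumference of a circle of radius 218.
Circumference = 2 * pi * r
Circumference = 2 * pi * 218
Circumference = 1369.73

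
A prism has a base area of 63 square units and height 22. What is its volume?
Volume = base area * height
Volume = 63 * 22
Volume = 1386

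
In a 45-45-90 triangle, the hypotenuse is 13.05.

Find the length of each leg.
In a 45-45-90 triangle, hypotenuse = leg·√2  →  leg = hypotenuse/√2
leg = 13.05/√2 = 9.228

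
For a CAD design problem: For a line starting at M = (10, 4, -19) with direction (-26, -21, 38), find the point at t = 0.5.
P(0.5) = (10 + (-26)(0.5), 4 + (-21)(0.5), -19 + 38(0.5)) = (-3, -6.5, 0)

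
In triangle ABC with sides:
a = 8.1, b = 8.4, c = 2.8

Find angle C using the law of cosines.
cos(C) = (a² + b² - c²)/(2ab)
cos(C) = (8.1² + 8.4² - 2.8²)/(2·8.1·8.4) = 128.33/136.08 = 0.943048
C = arccos(0.943048) = 19.43°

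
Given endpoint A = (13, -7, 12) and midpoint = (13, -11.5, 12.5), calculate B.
B = (2×13 - 13, 2×(-11.5) - (-7), 2×12.5 - 12) = (13, -16, 13)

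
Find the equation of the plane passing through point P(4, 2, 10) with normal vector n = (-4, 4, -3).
d = n·P = (-4)(4) + (4)(2) + (-3)(10) = -38
Plane: -4x + 4y - 3z = -38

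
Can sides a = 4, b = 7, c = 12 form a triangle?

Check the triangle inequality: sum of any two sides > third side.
No: 4 + 7 = 11 is not > 12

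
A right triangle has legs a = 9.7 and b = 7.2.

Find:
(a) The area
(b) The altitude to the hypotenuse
(a) Area = ½ab = ½·9.7·7.2 = 34.92
(b) Hypotenuse c = √(9.7² + 7.2²) = √145.93 = 12.0801
    Area = ½·c·h_c  →  h_c = 2·Area/c = 2·34.92/12.0801 = 5.781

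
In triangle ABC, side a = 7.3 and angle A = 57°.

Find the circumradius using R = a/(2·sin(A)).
R = a/(2·sin(A)) = 7.3/(2·sin(57°))
R = 7.3/(2·0.838671) = 7.3/1.677341 = 4.352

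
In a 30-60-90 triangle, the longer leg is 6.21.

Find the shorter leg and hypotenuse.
In a 30-60-90 triangle, sides are in ratio 1 : √3 : 2.
Long leg = short leg·√3  →  short leg = 6.21/√3 = 3.585
Hypotenuse = 2·(short leg) = 2·6.21/√3 = 7.171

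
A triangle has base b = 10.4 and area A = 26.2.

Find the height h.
A = ½bh  →  h = 2A/b
h = 2·26.2/10.4 = 5.038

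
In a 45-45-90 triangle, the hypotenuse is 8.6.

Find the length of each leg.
In a 45-45-90 triangle, hypotenuse = leg·√2  →  leg = hypotenuse/√2
leg = 8.6/√2 = 6.081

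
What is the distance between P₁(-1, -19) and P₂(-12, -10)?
Using the distance formula: d = sqrt((x₂-x₁)² + (y₂-y₁)²)
dx = (-12) - (-1) = -11
dy = (-10) - (-19) = 9
d = sqrt((-11)² + 9²) = sqrt(121 + 81) = sqrt(202) = 14.21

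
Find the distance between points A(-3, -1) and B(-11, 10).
Using the distance formula: d = sqrt((x₂-x₁)² + (y₂-y₁)²)
dx = (-11) - (-3) = -8
dy = 10 - (-1) = 11
d = sqrt((-8)² + 11²) = sqrt(64 + 121) = sqrt(185) = 13.60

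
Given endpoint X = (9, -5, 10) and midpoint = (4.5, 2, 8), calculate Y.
Y = (2×4.5 - 9, 2×2 - (-5), 2×8 - 10) = (0, 9, 6)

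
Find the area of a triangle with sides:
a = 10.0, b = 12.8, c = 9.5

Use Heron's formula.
s = (a+b+c)/2 = (10.0+12.8+9.5)/2 = 16.15
A = √(s(s-a)(s-b)(s-c)) = √(16.15·6.15·3.35·6.65)
A = √2212.66 = 47.04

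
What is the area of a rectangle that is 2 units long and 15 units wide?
Area = length * width
Area = 2 * 15
Area = 30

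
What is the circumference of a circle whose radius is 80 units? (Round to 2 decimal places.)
Circumference = 2 * pi * r
Circumference = 2 * pi * 80
Circumference = 502.65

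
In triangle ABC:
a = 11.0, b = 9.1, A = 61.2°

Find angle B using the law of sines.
sin(B)/b = sin(A)/a
sin(B) = b·sin(A)/a = 9.1·sin(61.2°)/11.0 = 0.724945
B = arcsin(0.724945) = 46.46°  (b ≤ a, so B ≤ A and the acute solution is unique)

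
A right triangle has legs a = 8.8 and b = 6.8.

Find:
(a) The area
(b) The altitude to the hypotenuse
(a) Area = ½ab = ½·8.8·6.8 = 29.92
(b) Hypotenuse c = √(8.8² + 6.8²) = √123.68 = 11.1212
    Area = ½·c·h_c  →  h_c = 2·Area/c = 2·29.92/11.1212 = 5.381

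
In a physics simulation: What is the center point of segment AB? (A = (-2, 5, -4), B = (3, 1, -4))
Midpoint = ((-2+3)/2, (5+1)/2, (-4-4)/2) = (0.5, 3, -4)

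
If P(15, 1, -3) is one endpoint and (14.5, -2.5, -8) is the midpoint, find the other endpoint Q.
Q = (2×14.5 - 15, 2×(-2.5) - 1, 2×(-8) - (-3)) = (14, -6, -13)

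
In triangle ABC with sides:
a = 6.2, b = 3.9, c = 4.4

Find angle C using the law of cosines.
cos(C) = (a² + b² - c²)/(2ab)
cos(C) = (6.2² + 3.9² - 4.4²)/(2·6.2·3.9) = 34.29/48.36 = 0.709057
C = arccos(0.709057) = 44.84°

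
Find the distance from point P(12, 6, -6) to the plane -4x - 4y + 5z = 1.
d = |(-4)(12) + (-4)(6) + 5(-6) - (1)| / √((-4)² + (-4)² + 5²) = 103/√57 = 13.64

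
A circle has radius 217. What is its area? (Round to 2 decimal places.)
Area = pi * r²
Area = pi * 217²
Area = pi * 47089
Area = 147934.46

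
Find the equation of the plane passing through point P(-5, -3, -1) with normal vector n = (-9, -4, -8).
d = n·P = (-9)(-5) + (-4)(-3) + (-8)(-1) = 65
Plane: -9x - 4y - 8z = 65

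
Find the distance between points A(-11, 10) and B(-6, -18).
Using the distance formula: d = sqrt((x₂-x₁)² + (y₂-y₁)²)
dx = (-6) - (-11) = 5
dy = (-18) - 10 = -28
d = sqrt(5² + (-28)²) = sqrt(25 + 784) = sqrt(809) = 28.44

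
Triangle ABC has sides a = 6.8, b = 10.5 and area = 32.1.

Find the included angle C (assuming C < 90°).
Area = ½ab·sin(C)  →  sin(C) = 2·Area/(ab)
sin(C) = 2·32.1/(6.8·10.5) = 0.899160
C = arcsin(0.899160) = 64.05°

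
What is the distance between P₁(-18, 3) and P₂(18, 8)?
Using the distance formula: d = sqrt((x₂-x₁)² + (y₂-y₁)²)
dx = 18 - (-18) = 36
dy = 8 - 3 = 5
d = sqrt(36² + 5²) = sqrt(1296 + 25) = sqrt(1321) = 36.35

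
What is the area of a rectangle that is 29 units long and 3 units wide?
Area = length * width
Area = 29 * 3
Area = 87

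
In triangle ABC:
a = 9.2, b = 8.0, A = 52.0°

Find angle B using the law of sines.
sin(B)/b = sin(A)/a
sin(B) = b·sin(A)/a = 8.0·sin(52.0°)/9.2 = 0.685227
B = arcsin(0.685227) = 43.25°  (b ≤ a, so B ≤ A and the acute solution is unique)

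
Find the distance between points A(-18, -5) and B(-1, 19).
Using the distance formula: d = sqrt((x₂-x₁)² + (y₂-y₁)²)
dx = (-1) - (-18) = 17
dy = 19 - (-5) = 24
d = sqrt(17² + 24²) = sqrt(289 + 576) = sqrt(865) = 29.41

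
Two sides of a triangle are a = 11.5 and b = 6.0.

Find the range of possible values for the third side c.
By the triangle inequality: |a - b| < c < a + b
|11.5 - 6.0| < c < 11.5 + 6.0
5.5 < c < 17.5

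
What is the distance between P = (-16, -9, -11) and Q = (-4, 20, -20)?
d = √[(12)² + (29)² + (-9)²] = √1066 = 32.65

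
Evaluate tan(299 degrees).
tan(299 degrees) = -1.804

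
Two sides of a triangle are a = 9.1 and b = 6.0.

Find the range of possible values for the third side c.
By the triangle inequality: |a - b| < c < a + b
|9.1 - 6.0| < c < 9.1 + 6.0
3.1 < c < 15.1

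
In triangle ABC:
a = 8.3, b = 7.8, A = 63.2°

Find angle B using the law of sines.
sin(B)/b = sin(A)/a
sin(B) = b·sin(A)/a = 7.8·sin(63.2°)/8.3 = 0.838816
B = arcsin(0.838816) = 57.02°  (b ≤ a, so B ≤ A and the acute solution is unique)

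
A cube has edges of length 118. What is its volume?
Volume = s³
Volume = 118³
Volume = 1643032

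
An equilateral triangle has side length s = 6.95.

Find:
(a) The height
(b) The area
(a) Height h = s·√3/2 = 6.95·√3/2 = 6.019
(b) Area = (√3/4)·s² = (√3/4)·6.95² = (√3/4)·48.3025 = 20.92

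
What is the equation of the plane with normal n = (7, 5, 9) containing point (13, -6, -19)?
d = n·P = (7)(13) + (5)(-6) + (9)(-19) = -110
Plane: 7x + 5y + 9z = -110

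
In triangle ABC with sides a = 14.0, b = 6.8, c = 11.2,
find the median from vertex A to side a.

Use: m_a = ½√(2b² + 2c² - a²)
m_a = ½√(2·6.8² + 2·11.2² - 14.0²)
m_a = ½√(92.48 + 250.88 - 196) = ½√147.36 = 6.07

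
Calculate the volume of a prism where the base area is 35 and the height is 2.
Volume = base area * height
Volume = 35 * 2
Volume = 70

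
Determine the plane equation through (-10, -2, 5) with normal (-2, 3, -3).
d = n·P = (-2)(-10) + (3)(-2) + (-3)(5) = -1
Plane: -2x + 3y - 3z = -1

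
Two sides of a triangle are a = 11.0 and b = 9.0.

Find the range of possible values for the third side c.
By the triangle inequality: |a - b| < c < a + b
|11.0 - 9.0| < c < 11.0 + 9.0
2 < c < 20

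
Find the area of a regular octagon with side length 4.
For a regular 8-gon with side length s = 4:
Apothem a = s / (2*tan(pi/8)) = 4 / (2*tan(pi/8)) ≈ 4.8284
Perimeter P = 8 * 4 = 32
Area = (1/2) * P * a = (1/2) * 32 * 4.8284 = 77.25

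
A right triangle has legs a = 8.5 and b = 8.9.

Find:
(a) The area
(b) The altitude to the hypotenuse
(a) Area = ½ab = ½·8.5·8.9 = 37.825
(b) Hypotenuse c = √(8.5² + 8.9²) = √151.46 = 12.3069
    Area = ½·c·h_c  →  h_c = 2·Area/c = 2·37.825/12.3069 = 6.147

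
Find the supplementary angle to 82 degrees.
Supplementary angles sum to 180 degrees.
Other angle = 180 - 82
Other angle = 98 degrees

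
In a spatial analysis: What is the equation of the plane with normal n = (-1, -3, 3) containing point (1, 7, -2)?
d = n·P = (-1)(1) + (-3)(7) + (3)(-2) = -28
Plane: -x - 3y + 3z = -28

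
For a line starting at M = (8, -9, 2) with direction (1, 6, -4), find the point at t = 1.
P(1) = (8 + 1(1), -9 + 6(1), 2 + (-4)(1)) = (9, -3, -2)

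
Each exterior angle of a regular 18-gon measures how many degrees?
Exterior angle of a regular n-gon = 360/n
Exterior angle = 360/18
Exterior angle = 20 degrees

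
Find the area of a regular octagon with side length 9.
For a regular 8-gon with side length s = 9:
Apothem a = s / (2*tan(pi/8)) = 9 / (2*tan(pi/8)) ≈ 10.864
Perimeter P = 8 * 9 = 72
Area = (1/2) * P * a = (1/2) * 72 * 10.864 = 391.10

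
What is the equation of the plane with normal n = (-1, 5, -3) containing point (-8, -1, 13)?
d = n·P = (-1)(-8) + (5)(-1) + (-3)(13) = -36
Plane: -x + 5y - 3z = -36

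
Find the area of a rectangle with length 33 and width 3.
Area = length * width
Area = 33 * 3
Area = 99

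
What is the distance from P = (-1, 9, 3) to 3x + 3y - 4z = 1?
d = |3(-1) + 3(9) + (-4)(3) - (1)| / √(3² + 3² + (-4)²) = 11/√34 = 1.886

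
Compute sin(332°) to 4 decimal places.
sin(332 degrees) = -0.4695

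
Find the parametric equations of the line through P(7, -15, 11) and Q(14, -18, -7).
Direction vector d = Q - P = (7, -3, -18)
x = 7 + 7t, y = -15 - 3t, z = 11 - 18t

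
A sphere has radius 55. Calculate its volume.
Volume = (4/3) * pi * r³
Volume = (4/3) * pi * 55³
Volume = (4/3) * pi * 166375
Volume = 696909.97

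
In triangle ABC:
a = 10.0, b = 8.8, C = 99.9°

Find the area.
Using A = ½ab·sin(C):
A = ½·10.0·8.8·sin(99.9°) = ½·88·0.985109 = 43.34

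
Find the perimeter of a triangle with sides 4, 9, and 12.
Perimeter = sum of all sides
Perimeter = 4 + 9 + 12
Perimeter = 25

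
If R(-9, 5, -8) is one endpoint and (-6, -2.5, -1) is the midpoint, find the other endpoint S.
S = (2×(-6) - (-9), 2×(-2.5) - 5, 2×(-1) - (-8)) = (-3, -10, 6)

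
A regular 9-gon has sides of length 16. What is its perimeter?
Perimeter = number of sides * side length
Perimeter = 9 * 16
Perimeter = 144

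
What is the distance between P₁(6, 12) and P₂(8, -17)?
Using the distance formula: d = sqrt((x₂-x₁)² + (y₂-y₁)²)
dx = 8 - 6 = 2
dy = (-17) - 12 = -29
d = sqrt(2² + (-29)²) = sqrt(4 + 841) = sqrt(845) = 29.07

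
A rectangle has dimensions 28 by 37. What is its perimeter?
Perimeter = 2 * (length + width)
Perimeter = 2 * (28 + 37)
Perimeter = 2 * 65
Perimeter = 130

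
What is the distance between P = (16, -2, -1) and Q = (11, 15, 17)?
d = √[(-5)² + (17)² + (18)²] = √638 = 25.26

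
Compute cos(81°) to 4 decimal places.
cos(81 degrees) = 0.1564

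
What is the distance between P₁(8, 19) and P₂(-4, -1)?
Using the distance formula: d = sqrt((x₂-x₁)² + (y₂-y₁)²)
dx = (-4) - 8 = -12
dy = (-1) - 19 = -20
d = sqrt((-12)² + (-20)²) = sqrt(144 + 400) = sqrt(544) = 23.32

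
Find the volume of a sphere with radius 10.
Volume = (4/3) * pi * r³
Volume = (4/3) * pi * 10³
Volume = (4/3) * pi * 1000
Volume = 4188.79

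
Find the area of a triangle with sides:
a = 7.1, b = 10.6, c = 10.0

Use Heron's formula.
s = (a+b+c)/2 = (7.1+10.6+10.0)/2 = 13.85
A = √(s(s-a)(s-b)(s-c)) = √(13.85·6.75·3.25·3.85)
A = √1169.76 = 34.2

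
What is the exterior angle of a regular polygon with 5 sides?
Exterior angle of a regular n-gon = 360/n
Exterior angle = 360/5
Exterior angle = 72 degrees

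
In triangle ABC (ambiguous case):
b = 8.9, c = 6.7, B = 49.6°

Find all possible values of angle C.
sin(C)/c = sin(B)/b  →  sin(C) = c·sin(B)/b = 6.7·sin(49.6°)/8.9 = 0.573293
C₁ = arcsin(0.573293) = 34.98°,  C₂ = 180° - C₁ = 145.02°
Check C₂: A = 180° - 49.6° - 145.02° = -14.62° ≤ 0, rejected
C = 34.98° (one solution)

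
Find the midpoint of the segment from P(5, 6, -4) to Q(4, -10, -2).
Midpoint = ((5+4)/2, (6-10)/2, (-4-2)/2) = (4.5, -2, -3)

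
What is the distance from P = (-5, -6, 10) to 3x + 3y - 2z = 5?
d = |3(-5) + 3(-6) + (-2)(10) - (5)| / √(3² + 3² + (-2)²) = 58/√22 = 12.37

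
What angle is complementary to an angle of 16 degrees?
Complementary angles sum to 90 degrees.
Other angle = 90 - 16
Other angle = 74 degrees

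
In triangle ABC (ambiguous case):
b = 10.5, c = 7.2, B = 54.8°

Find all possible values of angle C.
sin(C)/c = sin(B)/b  →  sin(C) = c·sin(B)/b = 7.2·sin(54.8°)/10.5 = 0.560328
C₁ = arcsin(0.560328) = 34.08°,  C₂ = 180° - C₁ = 145.92°
Check C₂: A = 180° - 54.8° - 145.92° = -20.72° ≤ 0, rejected
C = 34.08° (one solution)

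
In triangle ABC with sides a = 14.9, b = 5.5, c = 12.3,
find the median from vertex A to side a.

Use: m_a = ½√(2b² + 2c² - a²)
m_a = ½√(2·5.5² + 2·12.3² - 14.9²)
m_a = ½√(60.5 + 302.58 - 222.01) = ½√141.07 = 5.939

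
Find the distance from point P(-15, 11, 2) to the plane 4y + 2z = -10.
d = |0(-15) + 4(11) + 2(2) - (-10)| / √(0² + 4² + 2²) = 58/√20 = 12.97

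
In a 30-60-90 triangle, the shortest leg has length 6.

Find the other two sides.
Long leg = 6√3 = 10.39, Hypotenuse = 12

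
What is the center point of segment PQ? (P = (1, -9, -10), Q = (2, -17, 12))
Midpoint = ((1+2)/2, (-9-17)/2, (-10+12)/2) = (1.5, -13, 1)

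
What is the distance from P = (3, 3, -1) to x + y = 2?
d = |1(3) + 1(3) + 0(-1) - (2)| / √(1² + 1² + 0²) = 4/√2 = 2.828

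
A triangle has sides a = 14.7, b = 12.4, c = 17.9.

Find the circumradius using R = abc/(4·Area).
s = (a+b+c)/2 = 22.5
Area = √(s(s-a)(s-b)(s-c)) = √(22.5·7.8·10.1·4.6) = 90.298
R = abc/(4·Area) = (14.7·12.4·17.9)/(4·90.298) = 3262.812/361.192 = 9.033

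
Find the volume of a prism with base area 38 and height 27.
Volume = base area * height
Volume = 38 * 27
Volume = 1026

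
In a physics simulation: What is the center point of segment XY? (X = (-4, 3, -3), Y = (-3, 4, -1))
Midpoint = ((-4-3)/2, (3+4)/2, (-3-1)/2) = (-3.5, 3.5, -2)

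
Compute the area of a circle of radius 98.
Area = pi * r²
Area = pi * 98²
Area = pi * 9604
Area = 30171.86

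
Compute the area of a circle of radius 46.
Area = pi * r²
Area = pi * 46²
Area = pi * 2116
Area = 6647.61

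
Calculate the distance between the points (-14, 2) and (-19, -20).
Using the distance formula: d = sqrt((x₂-x₁)² + (y₂-y₁)²)
dx = (-19) - (-14) = -5
dy = (-20) - 2 = -22
d = sqrt((-5)² + (-22)²) = sqrt(25 + 484) = sqrt(509) = 22.56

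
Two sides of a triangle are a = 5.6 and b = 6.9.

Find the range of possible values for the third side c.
By the triangle inequality: |a - b| < c < a + b
|5.6 - 6.9| < c < 5.6 + 6.9
1.3 < c < 12.5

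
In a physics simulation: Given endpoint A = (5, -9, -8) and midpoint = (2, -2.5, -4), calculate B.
B = (2×2 - 5, 2×(-2.5) - (-9), 2×(-4) - (-8)) = (-1, 4, 0)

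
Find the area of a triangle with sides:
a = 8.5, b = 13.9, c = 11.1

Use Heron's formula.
s = (a+b+c)/2 = (8.5+13.9+11.1)/2 = 16.75
A = √(s(s-a)(s-b)(s-c)) = √(16.75·8.25·2.85·5.65)
A = √2225.16 = 47.17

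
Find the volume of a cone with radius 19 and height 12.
Volume = (1/3) * pi * r² * h
Volume = (1/3) * pi * 19² * 12
Volume = (1/3) * pi * 361 * 12
Volume = (1/3) * pi * 4332
Volume = 4536.46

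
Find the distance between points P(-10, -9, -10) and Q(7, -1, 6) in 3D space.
d = √[(17)² + (8)² + (16)²] = √609 = 24.68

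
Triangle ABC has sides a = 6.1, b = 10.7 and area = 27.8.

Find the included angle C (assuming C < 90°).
Area = ½ab·sin(C)  →  sin(C) = 2·Area/(ab)
sin(C) = 2·27.8/(6.1·10.7) = 0.851846
C = arcsin(0.851846) = 58.41°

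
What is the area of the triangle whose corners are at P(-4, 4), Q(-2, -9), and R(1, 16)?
Using the coordinate formula: Area = (1/2)|x₁(y₂-y₃) + x₂(y₃-y₁) + x₃(y₁-y₂)|
Area = (1/2)|(-4)((-9)-16) + (-2)(16-4) + 1(4-(-9))|
Area = (1/2)|(-4)*(-25) + (-2)*12 + 1*13|
Area = (1/2)|100 + (-24) + 13|
Area = (1/2)*89 = 44.50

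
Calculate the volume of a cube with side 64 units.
Volume = s³
Volume = 64³
Volume = 262144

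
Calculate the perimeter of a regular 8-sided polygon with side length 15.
Perimeter = number of sides * side length
Perimeter = 8 * 15
Perimeter = 120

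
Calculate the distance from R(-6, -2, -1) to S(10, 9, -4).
d = √[(16)² + (11)² + (-3)²] = √386 = 19.65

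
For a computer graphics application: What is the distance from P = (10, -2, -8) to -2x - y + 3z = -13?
d = |(-2)(10) + (-1)(-2) + 3(-8) - (-13)| / √((-2)² + (-1)² + 3²) = 29/√14 = 7.751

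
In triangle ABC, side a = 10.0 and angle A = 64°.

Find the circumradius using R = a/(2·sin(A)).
R = a/(2·sin(A)) = 10.0/(2·sin(64°))
R = 10.0/(2·0.898794) = 10.0/1.797588 = 5.563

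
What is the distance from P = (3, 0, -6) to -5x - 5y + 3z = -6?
d = |(-5)(3) + (-5)(0) + 3(-6) - (-6)| / √((-5)² + (-5)² + 3²) = 27/√59 = 3.515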